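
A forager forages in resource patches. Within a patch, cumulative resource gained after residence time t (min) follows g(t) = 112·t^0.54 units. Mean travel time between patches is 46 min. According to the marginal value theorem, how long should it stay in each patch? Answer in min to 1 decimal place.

54.0 min

Optimal t* satisfies g'(t*) = g(t*)/(T + t*).
g'(t) = 0.54·112·t^-0.46. Setting 0.54·112·t^-0.46 = 112·t^0.54/(46+t) gives 0.54(46+t) = t, so 0.46·t = 0.54×46.
t* = 0.54×46/0.46 = 54 min.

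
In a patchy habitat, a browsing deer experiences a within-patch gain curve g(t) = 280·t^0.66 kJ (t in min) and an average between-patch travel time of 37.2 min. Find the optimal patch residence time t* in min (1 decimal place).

Optimal t* satisfies g'(t*) = g(t*)/(T + t*).
g'(t) = 0.66·280·t^-0.34. Setting 0.66·280·t^-0.34 = 280·t^0.66/(37.2+t) gives 0.66(37.2+t) = t, so 0.34·t = 0.66×37.2.
t* = 0.66×37.2/0.34 = 72.21 min.

72.2 min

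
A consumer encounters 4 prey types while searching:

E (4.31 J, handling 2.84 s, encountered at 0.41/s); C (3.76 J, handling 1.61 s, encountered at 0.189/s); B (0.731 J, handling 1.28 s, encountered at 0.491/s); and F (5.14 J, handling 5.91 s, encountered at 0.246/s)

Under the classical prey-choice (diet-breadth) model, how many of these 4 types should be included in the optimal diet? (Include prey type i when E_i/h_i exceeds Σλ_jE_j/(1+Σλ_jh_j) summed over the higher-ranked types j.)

Profitabilities (E/h, J/s): C 2.34, E 1.52, F 0.87, B 0.571. Add prey in this order while the next type's profitability exceeds the intake rate on those already taken.
Rate on top 1: 0.5448. E: 1.52 > 0.5448 → include.
Rate on top 2: 1.004. F: 0.87 < 1.004 → exclude; stop.
Optimal diet: C, E — 2 of 4 types.

2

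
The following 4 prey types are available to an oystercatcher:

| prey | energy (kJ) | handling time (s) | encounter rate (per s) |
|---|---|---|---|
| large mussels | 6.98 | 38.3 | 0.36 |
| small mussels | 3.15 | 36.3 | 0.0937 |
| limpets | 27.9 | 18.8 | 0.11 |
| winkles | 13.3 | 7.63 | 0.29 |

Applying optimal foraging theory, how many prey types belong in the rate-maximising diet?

Rank by E/h (kJ/s): winkles 1.74, limpets 1.48, large mussels 0.182, small mussels 0.0868. Include each in turn until the next type's E/h falls below the running intake rate.
Rate on top 1: 1.201. limpets: 1.48 > 1.201 → include.
Rate on top 2: 1.312. large mussels: 0.182 < 1.312 → exclude; stop.
Optimal diet: winkles, limpets — 2 of 4 types.

2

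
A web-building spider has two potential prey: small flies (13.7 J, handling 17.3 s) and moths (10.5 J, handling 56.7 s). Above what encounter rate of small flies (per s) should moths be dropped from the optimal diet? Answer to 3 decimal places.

0.018 per s

The zero-one rule: include moths iff E₂/h₂ > λE₁/(1+λh₁). Equality gives the switch point.
λE₁h₂ = E₂ + λE₂h₁ ⇒ λ = E₂/(E₁h₂ − E₂h₁) = 10.5/(776.8 − 181.7) = 0.01764 per s.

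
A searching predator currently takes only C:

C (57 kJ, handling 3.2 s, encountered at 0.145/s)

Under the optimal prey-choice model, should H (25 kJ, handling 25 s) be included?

No

Intake rate on the current diet: R = (0.145×57) / (1 + 0.145×3.2) = 8.265/1.464 = 5.645 kJ/s.
Profitability of H: 25/25 = 1 kJ/s.
1 < 5.645, so adding H would lower the average — exclude it.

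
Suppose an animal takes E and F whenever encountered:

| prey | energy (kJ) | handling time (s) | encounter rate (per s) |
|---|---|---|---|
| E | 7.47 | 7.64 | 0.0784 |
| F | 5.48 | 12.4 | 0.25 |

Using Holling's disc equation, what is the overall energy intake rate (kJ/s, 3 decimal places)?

0.416 kJ/s

R = (0.0784×7.47 + 0.25×5.48) / (1 + 0.0784×7.64 + 0.25×12.4) = 1.956/4.699 = 0.4162 kJ/s.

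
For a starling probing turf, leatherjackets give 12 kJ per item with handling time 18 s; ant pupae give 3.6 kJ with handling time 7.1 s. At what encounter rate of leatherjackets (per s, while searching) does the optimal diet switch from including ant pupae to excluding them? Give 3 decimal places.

Drop ant pupae once their profitability E₂/h₂ falls below the rate achievable on leatherjackets alone: E₂/h₂ = λE₁/(1 + λh₁).
Solve for λ: λE₁h₂ = E₂(1 + λh₁) → λ(E₁h₂ − E₂h₁) = E₂ → λ = E₂/(E₁h₂ − E₂h₁).
λ = 3.6/(12×7.1 − 3.6×18) = 3.6/20.4 = 0.1765 per s.

0.176 per s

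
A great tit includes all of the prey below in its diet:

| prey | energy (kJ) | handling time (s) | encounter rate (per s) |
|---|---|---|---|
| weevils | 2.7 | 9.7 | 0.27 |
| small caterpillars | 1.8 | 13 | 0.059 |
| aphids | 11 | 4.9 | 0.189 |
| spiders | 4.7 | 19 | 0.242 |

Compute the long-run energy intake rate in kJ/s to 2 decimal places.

R = (0.27×2.7 + 0.059×1.8 + 0.189×11 + 0.242×4.7) / (1 + 0.27×9.7 + 0.059×13 + 0.189×4.9 + 0.242×19) = 4.052/9.91 = 0.4088 kJ/s.

0.41 kJ/s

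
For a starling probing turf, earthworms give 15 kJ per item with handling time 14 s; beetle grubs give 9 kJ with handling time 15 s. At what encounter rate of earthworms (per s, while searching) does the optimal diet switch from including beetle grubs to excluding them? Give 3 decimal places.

0.091 per s

Drop beetle grubs once their profitability E₂/h₂ falls below the rate achievable on earthworms alone: E₂/h₂ = λE₁/(1 + λh₁).
Solve for λ: λE₁h₂ = E₂(1 + λh₁) → λ(E₁h₂ − E₂h₁) = E₂ → λ = E₂/(E₁h₂ − E₂h₁).
λ = 9/(15×15 − 9×14) = 9/99 = 0.09091 per s.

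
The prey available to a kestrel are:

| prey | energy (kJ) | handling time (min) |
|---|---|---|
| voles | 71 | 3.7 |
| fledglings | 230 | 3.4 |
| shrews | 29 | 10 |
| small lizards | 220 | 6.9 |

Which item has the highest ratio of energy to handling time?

fledglings

Profitability E/h (kJ/min): voles = 71/3.7 = 19.2, fledglings = 230/3.4 = 67.6, shrews = 29/10 = 2.9, small lizards = 220/6.9 = 31.9.
Ranked: fledglings > small lizards > voles > shrews.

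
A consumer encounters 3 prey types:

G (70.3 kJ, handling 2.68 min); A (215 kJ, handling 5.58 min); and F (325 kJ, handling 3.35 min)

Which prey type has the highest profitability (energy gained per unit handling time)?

Profitability E/h (kJ/min): G = 70.3/2.68 = 26.2, A = 215/5.58 = 38.5, F = 325/3.35 = 97.
Ranked: F > A > G.

F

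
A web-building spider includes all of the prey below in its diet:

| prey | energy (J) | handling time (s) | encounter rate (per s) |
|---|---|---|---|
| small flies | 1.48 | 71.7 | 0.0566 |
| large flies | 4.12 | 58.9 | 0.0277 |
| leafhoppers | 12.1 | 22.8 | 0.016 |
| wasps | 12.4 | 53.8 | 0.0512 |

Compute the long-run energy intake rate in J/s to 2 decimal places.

0.10 J/s

Energy encountered per unit search time: 0.0566×1.48 + 0.0277×4.12 + 0.016×12.1 + 0.0512×12.4 = 1.026 J/s.
Handling time per unit search time: 0.0566×71.7 + 0.0277×58.9 + 0.016×22.8 + 0.0512×53.8 = 8.809.
Rate = 1.026/(1 + 8.809) = 0.1046 J/s.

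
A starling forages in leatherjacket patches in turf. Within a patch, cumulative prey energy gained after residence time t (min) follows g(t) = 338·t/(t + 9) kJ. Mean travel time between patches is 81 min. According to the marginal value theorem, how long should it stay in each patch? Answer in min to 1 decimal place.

By the marginal value theorem, leave when the instantaneous gain rate g'(t) equals the habitat-wide average g(t)/(T + t).
g'(t) = 338·9/(t + 9)². Setting 338·9/(t+9)² = 338t/[(t+9)(81+t)] gives 9(81+t) = t(t+9), so t² = 9×81 = 729.
t* = √729 = 27 min.

27.0 min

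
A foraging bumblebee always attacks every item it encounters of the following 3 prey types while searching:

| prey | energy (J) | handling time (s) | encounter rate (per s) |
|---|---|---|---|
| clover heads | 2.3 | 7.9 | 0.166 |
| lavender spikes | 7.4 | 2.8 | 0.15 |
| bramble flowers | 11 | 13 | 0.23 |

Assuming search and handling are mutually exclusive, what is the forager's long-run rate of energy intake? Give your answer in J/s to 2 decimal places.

Energy encountered per unit search time: 0.166×2.3 + 0.15×7.4 + 0.23×11 = 4.022 J/s.
Handling time per unit search time: 0.166×7.9 + 0.15×2.8 + 0.23×13 = 4.721.
Rate = 4.022/(1 + 4.721) = 0.7029 J/s.

0.70 J/s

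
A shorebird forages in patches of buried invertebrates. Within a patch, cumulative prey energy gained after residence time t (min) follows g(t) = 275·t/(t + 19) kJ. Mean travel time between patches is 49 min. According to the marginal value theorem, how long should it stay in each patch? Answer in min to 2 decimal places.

30.51 min

Optimal t* satisfies g'(t*) = g(t*)/(T + t*).
g'(t) = 275·19/(t + 19)². Setting 275·19/(t+19)² = 275t/[(t+19)(49+t)] gives 19(49+t) = t(t+19), so t² = 19×49 = 931.
t* = √931 = 30.51 min.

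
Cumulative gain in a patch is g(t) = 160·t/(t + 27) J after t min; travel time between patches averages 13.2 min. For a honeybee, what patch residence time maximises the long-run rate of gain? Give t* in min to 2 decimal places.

18.88 min

Optimal t* satisfies g'(t*) = g(t*)/(T + t*).
g'(t) = 160·27/(t + 27)². Setting 160·27/(t+27)² = 160t/[(t+27)(13.2+t)] gives 27(13.2+t) = t(t+27), so t² = 27×13.2 = 356.4.
t* = √356.4 = 18.88 min.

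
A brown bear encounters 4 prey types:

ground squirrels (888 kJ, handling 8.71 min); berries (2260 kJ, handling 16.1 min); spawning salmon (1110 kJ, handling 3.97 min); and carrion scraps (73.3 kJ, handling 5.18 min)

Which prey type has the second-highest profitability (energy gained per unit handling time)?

berries

In descending order of E/h:
spawning salmon: 1110/3.97 = 280 kJ/min
berries: 2260/16.1 = 140 kJ/min
ground squirrels: 888/8.71 = 102 kJ/min
carrion scraps: 73.3/5.18 = 14.2 kJ/min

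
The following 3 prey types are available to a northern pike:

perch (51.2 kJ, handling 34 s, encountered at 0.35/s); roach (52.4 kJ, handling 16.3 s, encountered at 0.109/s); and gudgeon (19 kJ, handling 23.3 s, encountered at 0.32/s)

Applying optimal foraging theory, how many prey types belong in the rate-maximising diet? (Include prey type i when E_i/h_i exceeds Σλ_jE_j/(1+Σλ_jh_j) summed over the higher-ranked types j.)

1

Profitabilities (E/h, kJ/s): roach 3.21, perch 1.51, gudgeon 0.815. Add prey in this order while the next type's profitability exceeds the intake rate on those already taken.
Rate on top 1: 2.057. perch: 1.51 < 2.057 → exclude; stop.
Optimal diet: roach — 1 of 3 types.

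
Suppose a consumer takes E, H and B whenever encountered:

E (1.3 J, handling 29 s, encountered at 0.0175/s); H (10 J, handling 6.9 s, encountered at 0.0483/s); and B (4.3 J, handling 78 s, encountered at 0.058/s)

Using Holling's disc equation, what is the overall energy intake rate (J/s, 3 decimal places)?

0.119 J/s

Energy encountered per unit search time: 0.0175×1.3 + 0.0483×10 + 0.058×4.3 = 0.7552 J/s.
Handling time per unit search time: 0.0175×29 + 0.0483×6.9 + 0.058×78 = 5.365.
Rate = 0.7552/(1 + 5.365) = 0.1186 J/s.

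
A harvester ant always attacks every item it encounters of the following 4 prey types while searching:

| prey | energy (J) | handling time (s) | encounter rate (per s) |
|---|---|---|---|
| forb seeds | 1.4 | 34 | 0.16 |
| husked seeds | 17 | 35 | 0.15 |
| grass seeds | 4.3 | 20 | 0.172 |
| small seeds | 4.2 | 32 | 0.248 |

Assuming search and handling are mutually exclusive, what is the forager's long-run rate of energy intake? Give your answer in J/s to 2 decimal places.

0.20 J/s

Energy encountered per unit search time: 0.16×1.4 + 0.15×17 + 0.172×4.3 + 0.248×4.2 = 4.555 J/s.
Handling time per unit search time: 0.16×34 + 0.15×35 + 0.172×20 + 0.248×32 = 22.07.
Rate = 4.555/(1 + 22.07) = 0.1975 J/s.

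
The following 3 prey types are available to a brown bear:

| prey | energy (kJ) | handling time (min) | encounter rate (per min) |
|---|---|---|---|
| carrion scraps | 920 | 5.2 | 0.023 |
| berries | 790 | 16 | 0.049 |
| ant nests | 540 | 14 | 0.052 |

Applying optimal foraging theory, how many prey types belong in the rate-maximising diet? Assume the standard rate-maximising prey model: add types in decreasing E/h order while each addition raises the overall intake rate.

Profitabilities (E/h, kJ/min): carrion scraps 177, berries 49.4, ant nests 38.6. Add prey in this order while the next type's profitability exceeds the intake rate on those already taken.
Rate on top 1: 18.9. berries: 49.4 > 18.9 → include.
Rate on top 2: 31.45. ant nests: 38.6 > 31.45 → include.
Optimal diet: carrion scraps, berries, ant nests — 3 of 3 types.

3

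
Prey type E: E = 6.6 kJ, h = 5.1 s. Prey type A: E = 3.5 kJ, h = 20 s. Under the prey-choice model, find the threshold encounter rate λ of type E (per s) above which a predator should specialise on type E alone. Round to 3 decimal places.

The zero-one rule: include type A iff E₂/h₂ > λE₁/(1+λh₁). Equality gives the switch point.
λE₁h₂ = E₂ + λE₂h₁ ⇒ λ = E₂/(E₁h₂ − E₂h₁) = 3.5/(132 − 17.85) = 0.03066 per s.

0.031 per s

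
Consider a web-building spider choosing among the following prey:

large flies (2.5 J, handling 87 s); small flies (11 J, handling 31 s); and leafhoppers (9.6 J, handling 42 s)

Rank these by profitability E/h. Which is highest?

small flies

Profitability E/h (J/s): large flies = 2.5/87 = 0.0287, small flies = 11/31 = 0.355, leafhoppers = 9.6/42 = 0.229.
Ranked: small flies > leafhoppers > large flies.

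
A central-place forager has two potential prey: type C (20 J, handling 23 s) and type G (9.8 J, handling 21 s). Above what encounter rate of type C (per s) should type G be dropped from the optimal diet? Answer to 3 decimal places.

0.050 per s

Drop type G once their profitability E₂/h₂ falls below the rate achievable on type C alone: E₂/h₂ = λE₁/(1 + λh₁).
Solve for λ: λE₁h₂ = E₂(1 + λh₁) → λ(E₁h₂ − E₂h₁) = E₂ → λ = E₂/(E₁h₂ − E₂h₁).
λ = 9.8/(20×21 − 9.8×23) = 9.8/194.6 = 0.05036 per s.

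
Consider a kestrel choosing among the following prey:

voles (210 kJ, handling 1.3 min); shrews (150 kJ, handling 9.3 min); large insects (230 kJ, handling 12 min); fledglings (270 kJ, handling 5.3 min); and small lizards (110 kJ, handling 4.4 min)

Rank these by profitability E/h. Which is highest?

voles

Profitability E/h (kJ/min): voles = 210/1.3 = 162, shrews = 150/9.3 = 16.1, large insects = 230/12 = 19.2, fledglings = 270/5.3 = 50.9, small lizards = 110/4.4 = 25.
Ranked: voles > fledglings > small lizards > large insects > shrews.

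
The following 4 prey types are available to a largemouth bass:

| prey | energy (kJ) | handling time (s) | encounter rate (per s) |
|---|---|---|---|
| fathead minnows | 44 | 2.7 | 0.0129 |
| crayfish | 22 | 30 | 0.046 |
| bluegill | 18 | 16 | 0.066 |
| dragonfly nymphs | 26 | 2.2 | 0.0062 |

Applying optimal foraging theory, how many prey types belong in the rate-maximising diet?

E/h in descending order: fathead minnows 16.3, dragonfly nymphs 11.8, bluegill 1.12, crayfish 0.733 kJ/s. The optimal diet is the largest prefix of this list for which every included type satisfies E_i/h_i > R on the types above it.
Rate on top 1: 0.5485. dragonfly nymphs: 11.8 > 0.5485 → include.
Rate on top 2: 0.6951. bluegill: 1.12 > 0.6951 → include.
Rate on top 3: 0.9108. crayfish: 0.733 < 0.9108 → exclude; stop.
Optimal diet: fathead minnows, dragonfly nymphs, bluegill — 3 of 4 types.

3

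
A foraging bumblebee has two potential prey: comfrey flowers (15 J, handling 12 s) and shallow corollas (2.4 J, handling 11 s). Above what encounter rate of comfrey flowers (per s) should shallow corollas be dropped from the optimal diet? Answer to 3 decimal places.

0.018 per s

Drop shallow corollas once their profitability E₂/h₂ falls below the rate achievable on comfrey flowers alone: E₂/h₂ = λE₁/(1 + λh₁).
Solve for λ: λE₁h₂ = E₂(1 + λh₁) → λ(E₁h₂ − E₂h₁) = E₂ → λ = E₂/(E₁h₂ − E₂h₁).
λ = 2.4/(15×11 − 2.4×12) = 2.4/136.2 = 0.01762 per s.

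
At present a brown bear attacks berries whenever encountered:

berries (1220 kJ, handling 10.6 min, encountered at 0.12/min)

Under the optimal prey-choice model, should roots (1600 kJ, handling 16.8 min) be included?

Yes

On berries alone, R = ΣλE/(1+Σλh) = 146.4/2.272 = 64.44 kJ/min.
roots: E/h = 1600/16.8 = 95.24 kJ/min.
Since 95.24 > R, including roots increases the long-run rate.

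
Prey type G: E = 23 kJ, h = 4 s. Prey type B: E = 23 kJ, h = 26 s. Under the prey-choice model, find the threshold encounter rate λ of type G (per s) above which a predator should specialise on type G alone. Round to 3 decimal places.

Drop type B once their profitability E₂/h₂ falls below the rate achievable on type G alone: E₂/h₂ = λE₁/(1 + λh₁).
Solve for λ: λE₁h₂ = E₂(1 + λh₁) → λ(E₁h₂ − E₂h₁) = E₂ → λ = E₂/(E₁h₂ − E₂h₁).
λ = 23/(23×26 − 23×4) = 23/506 = 0.04545 per s.

0.045 per s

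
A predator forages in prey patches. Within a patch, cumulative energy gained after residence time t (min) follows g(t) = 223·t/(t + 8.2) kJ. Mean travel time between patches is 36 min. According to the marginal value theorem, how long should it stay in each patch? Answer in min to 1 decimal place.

17.2 min

By the marginal value theorem, leave when the instantaneous gain rate g'(t) equals the habitat-wide average g(t)/(T + t).
g'(t) = 223·8.2/(t + 8.2)². Setting 223·8.2/(t+8.2)² = 223t/[(t+8.2)(36+t)] gives 8.2(36+t) = t(t+8.2), so t² = 8.2×36 = 295.2.
t* = √295.2 = 17.18 min.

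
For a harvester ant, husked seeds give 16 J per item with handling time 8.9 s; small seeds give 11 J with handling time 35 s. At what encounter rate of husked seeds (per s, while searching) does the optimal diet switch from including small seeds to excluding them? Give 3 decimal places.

0.024 per s

The zero-one rule: include small seeds iff E₂/h₂ > λE₁/(1+λh₁). Equality gives the switch point.
λE₁h₂ = E₂ + λE₂h₁ ⇒ λ = E₂/(E₁h₂ − E₂h₁) = 11/(560 − 97.9) = 0.0238 per s.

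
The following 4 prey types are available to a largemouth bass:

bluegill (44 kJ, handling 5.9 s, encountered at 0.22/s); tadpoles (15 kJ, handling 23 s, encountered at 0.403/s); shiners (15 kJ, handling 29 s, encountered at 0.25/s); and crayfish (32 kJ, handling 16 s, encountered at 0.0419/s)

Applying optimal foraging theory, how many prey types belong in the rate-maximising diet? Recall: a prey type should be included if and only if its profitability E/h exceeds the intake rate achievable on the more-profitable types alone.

1

E/h in descending order: bluegill 7.46, crayfish 2, tadpoles 0.652, shiners 0.517 kJ/s. The optimal diet is the largest prefix of this list for which every included type satisfies E_i/h_i > R on the types above it.
Rate on top 1: 4.212. crayfish: 2 < 4.212 → exclude; stop.
Optimal diet: bluegill — 1 of 4 types.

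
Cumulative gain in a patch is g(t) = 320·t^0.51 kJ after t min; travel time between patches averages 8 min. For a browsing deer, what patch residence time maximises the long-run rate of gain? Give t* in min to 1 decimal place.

8.3 min

By the marginal value theorem, leave when the instantaneous gain rate g'(t) equals the habitat-wide average g(t)/(T + t).
g'(t) = 0.51·320·t^-0.49. Setting 0.51·320·t^-0.49 = 320·t^0.51/(8+t) gives 0.51(8+t) = t, so 0.49·t = 0.51×8.
t* = 0.51×8/0.49 = 8.327 min.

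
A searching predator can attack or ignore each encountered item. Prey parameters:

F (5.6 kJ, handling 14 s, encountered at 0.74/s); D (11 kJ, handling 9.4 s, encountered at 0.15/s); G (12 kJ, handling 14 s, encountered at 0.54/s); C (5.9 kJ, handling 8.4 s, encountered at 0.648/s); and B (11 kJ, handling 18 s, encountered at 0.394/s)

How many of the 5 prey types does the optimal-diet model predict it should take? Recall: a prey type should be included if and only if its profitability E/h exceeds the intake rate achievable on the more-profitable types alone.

2

Profitabilities (E/h, kJ/s): D 1.17, G 0.857, C 0.702, B 0.611, F 0.4. Add prey in this order while the next type's profitability exceeds the intake rate on those already taken.
Rate on top 1: 0.6846. G: 0.857 > 0.6846 → include.
Rate on top 2: 0.8154. C: 0.702 < 0.8154 → exclude; stop.
Optimal diet: D, G — 2 of 5 types.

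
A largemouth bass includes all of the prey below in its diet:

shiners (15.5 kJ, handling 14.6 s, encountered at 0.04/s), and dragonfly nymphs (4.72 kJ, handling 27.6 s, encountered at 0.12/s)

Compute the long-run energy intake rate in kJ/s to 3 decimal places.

R = (0.04×15.5 + 0.12×4.72) / (1 + 0.04×14.6 + 0.12×27.6) = 1.186/4.896 = 0.2423 kJ/s.

0.242 kJ/s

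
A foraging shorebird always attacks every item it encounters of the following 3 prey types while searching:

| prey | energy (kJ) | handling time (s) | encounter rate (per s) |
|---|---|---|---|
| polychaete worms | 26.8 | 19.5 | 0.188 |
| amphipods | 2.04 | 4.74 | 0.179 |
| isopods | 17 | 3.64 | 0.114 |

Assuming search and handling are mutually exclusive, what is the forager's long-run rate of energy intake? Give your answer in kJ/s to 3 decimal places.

1.238 kJ/s

Energy encountered per unit search time: 0.188×26.8 + 0.179×2.04 + 0.114×17 = 7.342 kJ/s.
Handling time per unit search time: 0.188×19.5 + 0.179×4.74 + 0.114×3.64 = 4.929.
Rate = 7.342/(1 + 4.929) = 1.238 kJ/s.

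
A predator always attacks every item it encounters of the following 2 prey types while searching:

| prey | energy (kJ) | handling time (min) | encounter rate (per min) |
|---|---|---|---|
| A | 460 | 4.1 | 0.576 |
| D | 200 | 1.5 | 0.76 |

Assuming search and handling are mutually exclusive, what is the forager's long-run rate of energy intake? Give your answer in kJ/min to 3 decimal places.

R = (0.576×460 + 0.76×200) / (1 + 0.576×4.1 + 0.76×1.5) = 417/4.502 = 92.62 kJ/min.

92.625 kJ/min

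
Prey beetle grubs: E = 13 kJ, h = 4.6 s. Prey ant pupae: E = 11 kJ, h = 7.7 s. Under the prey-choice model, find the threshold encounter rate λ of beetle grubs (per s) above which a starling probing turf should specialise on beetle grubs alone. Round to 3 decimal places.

At the threshold, the rate on beetle grubs alone equals the profitability of ant pupae: λ·13/(1 + λ·4.6) = 11/7.7 = 1.429.
Rearranging, λ(13 − 1.429×4.6) = 1.429, so λ = 1.429/6.429 = 0.2222 per s.

0.222 per s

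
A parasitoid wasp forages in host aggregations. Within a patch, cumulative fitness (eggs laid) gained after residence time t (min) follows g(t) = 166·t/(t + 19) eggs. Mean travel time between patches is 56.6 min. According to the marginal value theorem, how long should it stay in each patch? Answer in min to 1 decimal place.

By the marginal value theorem, leave when the instantaneous gain rate g'(t) equals the habitat-wide average g(t)/(T + t).
g'(t) = 166·19/(t + 19)². Setting 166·19/(t+19)² = 166t/[(t+19)(56.6+t)] gives 19(56.6+t) = t(t+19), so t² = 19×56.6 = 1075.
t* = √1075 = 32.79 min.

32.8 min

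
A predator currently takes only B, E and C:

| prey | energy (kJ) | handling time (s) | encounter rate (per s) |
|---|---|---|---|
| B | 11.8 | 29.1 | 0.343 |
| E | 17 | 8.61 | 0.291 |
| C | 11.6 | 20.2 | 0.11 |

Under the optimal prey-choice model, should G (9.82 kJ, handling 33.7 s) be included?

No

Intake rate on the current diet: R = (0.343×11.8 + 0.291×17 + 0.11×11.6) / (1 + 0.343×29.1 + 0.291×8.61 + 0.11×20.2) = 10.27/15.71 = 0.6538 kJ/s.
G: E/h = 9.82/33.7 = 0.2914 kJ/s.
0.2914 < 0.6538, so adding G would lower the average — exclude it.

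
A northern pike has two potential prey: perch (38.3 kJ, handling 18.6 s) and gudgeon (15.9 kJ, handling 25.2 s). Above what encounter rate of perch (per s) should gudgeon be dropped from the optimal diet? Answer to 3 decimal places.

0.024 per s

Drop gudgeon once their profitability E₂/h₂ falls below the rate achievable on perch alone: E₂/h₂ = λE₁/(1 + λh₁).
Solve for λ: λE₁h₂ = E₂(1 + λh₁) → λ(E₁h₂ − E₂h₁) = E₂ → λ = E₂/(E₁h₂ − E₂h₁).
λ = 15.9/(38.3×25.2 − 15.9×18.6) = 15.9/669.4 = 0.02375 per s.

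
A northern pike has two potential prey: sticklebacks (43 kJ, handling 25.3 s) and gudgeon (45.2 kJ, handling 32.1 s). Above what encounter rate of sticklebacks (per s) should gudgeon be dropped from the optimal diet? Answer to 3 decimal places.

Drop gudgeon once their profitability E₂/h₂ falls below the rate achievable on sticklebacks alone: E₂/h₂ = λE₁/(1 + λh₁).
Solve for λ: λE₁h₂ = E₂(1 + λh₁) → λ(E₁h₂ − E₂h₁) = E₂ → λ = E₂/(E₁h₂ − E₂h₁).
λ = 45.2/(43×32.1 − 45.2×25.3) = 45.2/236.7 = 0.1909 per s.

0.191 per s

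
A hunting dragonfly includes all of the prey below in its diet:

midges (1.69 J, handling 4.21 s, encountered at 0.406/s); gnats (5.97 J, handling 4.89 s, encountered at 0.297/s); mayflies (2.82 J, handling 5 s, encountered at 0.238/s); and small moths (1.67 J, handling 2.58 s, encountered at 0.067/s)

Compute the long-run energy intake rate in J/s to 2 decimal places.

R = (0.406×1.69 + 0.297×5.97 + 0.238×2.82 + 0.067×1.67) / (1 + 0.406×4.21 + 0.297×4.89 + 0.238×5 + 0.067×2.58) = 3.242/5.524 = 0.5869 J/s.

0.59 J/s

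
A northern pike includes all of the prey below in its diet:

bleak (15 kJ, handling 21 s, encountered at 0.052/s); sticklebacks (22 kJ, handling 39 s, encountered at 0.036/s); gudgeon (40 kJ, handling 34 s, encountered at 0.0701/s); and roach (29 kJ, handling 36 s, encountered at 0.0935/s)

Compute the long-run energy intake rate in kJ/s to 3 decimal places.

0.767 kJ/s

R = (0.052×15 + 0.036×22 + 0.0701×40 + 0.0935×29) / (1 + 0.052×21 + 0.036×39 + 0.0701×34 + 0.0935×36) = 7.087/9.245 = 0.7666 kJ/s.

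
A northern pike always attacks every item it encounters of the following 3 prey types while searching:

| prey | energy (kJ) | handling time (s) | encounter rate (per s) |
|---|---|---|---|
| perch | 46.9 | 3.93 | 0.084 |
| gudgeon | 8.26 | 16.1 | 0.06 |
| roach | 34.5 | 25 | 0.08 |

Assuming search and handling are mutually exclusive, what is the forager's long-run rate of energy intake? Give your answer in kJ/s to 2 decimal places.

1.67 kJ/s

Energy encountered per unit search time: 0.084×46.9 + 0.06×8.26 + 0.08×34.5 = 7.195 kJ/s.
Handling time per unit search time: 0.084×3.93 + 0.06×16.1 + 0.08×25 = 3.296.
Rate = 7.195/(1 + 3.296) = 1.675 kJ/s.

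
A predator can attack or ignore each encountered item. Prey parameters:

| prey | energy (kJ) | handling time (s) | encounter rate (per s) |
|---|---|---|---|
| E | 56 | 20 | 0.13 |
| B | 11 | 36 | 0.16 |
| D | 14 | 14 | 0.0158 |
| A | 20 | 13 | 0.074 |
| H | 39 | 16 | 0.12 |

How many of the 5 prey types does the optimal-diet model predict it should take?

E/h in descending order: E 2.8, H 2.44, A 1.54, D 1, B 0.306 kJ/s. The optimal diet is the largest prefix of this list for which every included type satisfies E_i/h_i > R on the types above it.
Rate on top 1: 2.022. H: 2.44 > 2.022 → include.
Rate on top 2: 2.167. A: 1.54 < 2.167 → exclude; stop.
Optimal diet: E, H — 2 of 5 types.

2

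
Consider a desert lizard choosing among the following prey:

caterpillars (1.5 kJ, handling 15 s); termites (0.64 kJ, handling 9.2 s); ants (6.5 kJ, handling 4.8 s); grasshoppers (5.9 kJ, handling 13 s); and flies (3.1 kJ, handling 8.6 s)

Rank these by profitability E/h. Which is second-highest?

grasshoppers

In descending order of E/h:
ants: 6.5/4.8 = 1.35 kJ/s
grasshoppers: 5.9/13 = 0.454 kJ/s
flies: 3.1/8.6 = 0.36 kJ/s
caterpillars: 1.5/15 = 0.1 kJ/s
termites: 0.64/9.2 = 0.0696 kJ/s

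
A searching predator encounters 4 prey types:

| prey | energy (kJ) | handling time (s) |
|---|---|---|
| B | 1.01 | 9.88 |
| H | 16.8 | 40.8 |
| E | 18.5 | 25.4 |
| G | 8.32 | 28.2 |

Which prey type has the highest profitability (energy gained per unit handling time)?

Profitability E/h (kJ/s): B = 1.01/9.88 = 0.102, H = 16.8/40.8 = 0.412, E = 18.5/25.4 = 0.728, G = 8.32/28.2 = 0.295.
Ranked: E > H > G > B.

E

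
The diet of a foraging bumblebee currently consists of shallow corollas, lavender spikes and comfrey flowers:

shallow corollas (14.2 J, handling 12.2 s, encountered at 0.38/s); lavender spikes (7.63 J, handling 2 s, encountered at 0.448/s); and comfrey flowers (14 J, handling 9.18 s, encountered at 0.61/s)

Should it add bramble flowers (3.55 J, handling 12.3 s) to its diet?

No

On shallow corollas, lavender spikes and comfrey flowers alone, R = ΣλE/(1+Σλh) = 17.35/12.13 = 1.43 J/s.
Profitability of bramble flowers: 3.55/12.3 = 0.2886 J/s.
Since 0.2886 < R, time spent handling bramble flowers is better spent searching.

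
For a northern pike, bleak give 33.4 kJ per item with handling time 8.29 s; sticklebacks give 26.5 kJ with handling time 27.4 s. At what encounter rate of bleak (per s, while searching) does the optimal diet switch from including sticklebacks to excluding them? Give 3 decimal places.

At the threshold, the rate on bleak alone equals the profitability of sticklebacks: λ·33.4/(1 + λ·8.29) = 26.5/27.4 = 0.9672.
Rearranging, λ(33.4 − 0.9672×8.29) = 0.9672, so λ = 0.9672/25.38 = 0.0381 per s.

0.038 per s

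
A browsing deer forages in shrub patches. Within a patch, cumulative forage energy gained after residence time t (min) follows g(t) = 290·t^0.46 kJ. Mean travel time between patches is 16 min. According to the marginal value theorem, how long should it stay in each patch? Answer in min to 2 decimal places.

Maximise g(t)/(T+t): set derivative to zero → g'(t)(T+t) = g(t).
g'(t) = 0.46·290·t^-0.54. Setting 0.46·290·t^-0.54 = 290·t^0.46/(16+t) gives 0.46(16+t) = t, so 0.54·t = 0.46×16.
t* = 0.46×16/0.54 = 13.63 min.

13.63 min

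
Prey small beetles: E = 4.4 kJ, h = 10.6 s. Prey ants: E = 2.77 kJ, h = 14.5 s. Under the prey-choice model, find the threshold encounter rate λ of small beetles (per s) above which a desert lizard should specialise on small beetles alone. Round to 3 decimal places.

Drop ants once their profitability E₂/h₂ falls below the rate achievable on small beetles alone: E₂/h₂ = λE₁/(1 + λh₁).
Solve for λ: λE₁h₂ = E₂(1 + λh₁) → λ(E₁h₂ − E₂h₁) = E₂ → λ = E₂/(E₁h₂ − E₂h₁).
λ = 2.77/(4.4×14.5 − 2.77×10.6) = 2.77/34.44 = 0.08043 per s.

0.080 per s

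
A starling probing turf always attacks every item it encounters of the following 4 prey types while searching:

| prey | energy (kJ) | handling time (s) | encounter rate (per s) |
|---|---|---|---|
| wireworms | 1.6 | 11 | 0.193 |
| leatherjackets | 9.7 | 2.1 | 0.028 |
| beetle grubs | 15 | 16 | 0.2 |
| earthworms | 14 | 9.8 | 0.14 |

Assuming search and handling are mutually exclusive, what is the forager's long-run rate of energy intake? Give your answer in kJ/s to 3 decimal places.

Energy encountered per unit search time: 0.193×1.6 + 0.028×9.7 + 0.2×15 + 0.14×14 = 5.54 kJ/s.
Handling time per unit search time: 0.193×11 + 0.028×2.1 + 0.2×16 + 0.14×9.8 = 6.754.
Rate = 5.54/(1 + 6.754) = 0.7145 kJ/s.

0.715 kJ/s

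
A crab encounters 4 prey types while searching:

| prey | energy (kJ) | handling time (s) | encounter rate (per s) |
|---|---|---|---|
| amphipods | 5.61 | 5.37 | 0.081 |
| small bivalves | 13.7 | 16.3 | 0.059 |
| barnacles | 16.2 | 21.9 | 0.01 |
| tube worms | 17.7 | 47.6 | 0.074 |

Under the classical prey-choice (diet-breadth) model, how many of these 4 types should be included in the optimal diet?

Profitabilities (E/h, kJ/s): amphipods 1.04, small bivalves 0.84, barnacles 0.74, tube worms 0.372. Add prey in this order while the next type's profitability exceeds the intake rate on those already taken.
Rate on top 1: 0.3167. small bivalves: 0.84 > 0.3167 → include.
Rate on top 2: 0.5269. barnacles: 0.74 > 0.5269 → include.
Rate on top 3: 0.5447. tube worms: 0.372 < 0.5447 → exclude; stop.
Optimal diet: amphipods, small bivalves, barnacles — 3 of 4 types.

3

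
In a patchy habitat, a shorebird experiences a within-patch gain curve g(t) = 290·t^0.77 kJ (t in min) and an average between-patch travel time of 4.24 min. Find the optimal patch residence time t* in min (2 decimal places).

14.19 min

Optimal t* satisfies g'(t*) = g(t*)/(T + t*).
g'(t) = 0.77·290·t^-0.23. Setting 0.77·290·t^-0.23 = 290·t^0.77/(4.24+t) gives 0.77(4.24+t) = t, so 0.23·t = 0.77×4.24.
t* = 0.77×4.24/0.23 = 14.19 min.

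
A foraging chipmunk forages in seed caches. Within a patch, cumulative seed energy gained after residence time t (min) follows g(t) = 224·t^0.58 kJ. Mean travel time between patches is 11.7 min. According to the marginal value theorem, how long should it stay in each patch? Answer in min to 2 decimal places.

16.16 min

Optimal t* satisfies g'(t*) = g(t*)/(T + t*).
g'(t) = 0.58·224·t^-0.42. Setting 0.58·224·t^-0.42 = 224·t^0.58/(11.7+t) gives 0.58(11.7+t) = t, so 0.42·t = 0.58×11.7.
t* = 0.58×11.7/0.42 = 16.16 min.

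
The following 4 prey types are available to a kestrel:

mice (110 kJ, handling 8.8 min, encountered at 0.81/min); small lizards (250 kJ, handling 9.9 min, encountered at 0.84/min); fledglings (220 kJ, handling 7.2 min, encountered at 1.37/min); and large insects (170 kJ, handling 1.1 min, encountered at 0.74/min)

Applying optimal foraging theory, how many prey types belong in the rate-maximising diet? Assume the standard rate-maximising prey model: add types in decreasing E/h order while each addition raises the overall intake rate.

1

Rank by E/h (kJ/min): large insects 155, fledglings 30.6, small lizards 25.3, mice 12.5. Include each in turn until the next type's E/h falls below the running intake rate.
Rate on top 1: 69.35. fledglings: 30.6 < 69.35 → exclude; stop.
Optimal diet: large insects — 1 of 4 types.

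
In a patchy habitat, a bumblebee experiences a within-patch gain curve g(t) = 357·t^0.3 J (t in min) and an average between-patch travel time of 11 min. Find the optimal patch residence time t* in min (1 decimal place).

4.7 min

Optimal t* satisfies g'(t*) = g(t*)/(T + t*).
g'(t) = 0.3·357·t^-0.7. Setting 0.3·357·t^-0.7 = 357·t^0.3/(11+t) gives 0.3(11+t) = t, so 0.70·t = 0.3×11.
t* = 0.3×11/0.70 = 4.714 min.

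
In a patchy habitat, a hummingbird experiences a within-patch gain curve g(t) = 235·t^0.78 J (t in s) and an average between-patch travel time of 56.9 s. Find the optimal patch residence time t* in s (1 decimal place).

By the marginal value theorem, leave when the instantaneous gain rate g'(t) equals the habitat-wide average g(t)/(T + t).
g'(t) = 0.78·235·t^-0.22. Setting 0.78·235·t^-0.22 = 235·t^0.78/(56.9+t) gives 0.78(56.9+t) = t, so 0.22·t = 0.78×56.9.
t* = 0.78×56.9/0.22 = 201.7 s.

201.7 s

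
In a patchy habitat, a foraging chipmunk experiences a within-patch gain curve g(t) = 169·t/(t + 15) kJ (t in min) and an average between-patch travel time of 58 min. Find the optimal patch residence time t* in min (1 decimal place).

Optimal t* satisfies g'(t*) = g(t*)/(T + t*).
g'(t) = 169·15/(t + 15)². Setting 169·15/(t+15)² = 169t/[(t+15)(58+t)] gives 15(58+t) = t(t+15), so t² = 15×58 = 870.
t* = √870 = 29.5 min.

29.5 min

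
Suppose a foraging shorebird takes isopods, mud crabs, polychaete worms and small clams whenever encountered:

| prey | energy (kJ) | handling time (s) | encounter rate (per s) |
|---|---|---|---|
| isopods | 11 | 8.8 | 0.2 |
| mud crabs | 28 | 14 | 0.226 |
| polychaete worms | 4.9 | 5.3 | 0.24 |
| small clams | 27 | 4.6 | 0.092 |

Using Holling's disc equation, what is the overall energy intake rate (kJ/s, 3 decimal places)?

R = Σλ_iE_i / (1 + Σλ_ih_i)
Numerator: 0.2×11 + 0.226×28 + 0.24×4.9 + 0.092×27 = 12.19
Denominator: 1 + 0.2×8.8 + 0.226×14 + 0.24×5.3 + 0.092×4.6 = 7.619
R = 12.19/7.619 = 1.6 kJ/s

1.600 kJ/s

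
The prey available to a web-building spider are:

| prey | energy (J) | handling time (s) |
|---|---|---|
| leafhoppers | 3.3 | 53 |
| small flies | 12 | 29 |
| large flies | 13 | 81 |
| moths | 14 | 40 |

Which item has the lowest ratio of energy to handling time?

leafhoppers

Profitability E/h (J/s): leafhoppers = 3.3/53 = 0.0623, small flies = 12/29 = 0.414, large flies = 13/81 = 0.16, moths = 14/40 = 0.35.
Ranked: small flies > moths > large flies > leafhoppers.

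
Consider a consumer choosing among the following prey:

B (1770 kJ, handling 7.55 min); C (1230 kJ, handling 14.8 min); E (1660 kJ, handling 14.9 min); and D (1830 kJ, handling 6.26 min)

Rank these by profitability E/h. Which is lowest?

C

In descending order of E/h:
D: 1830/6.26 = 292 kJ/min
B: 1770/7.55 = 234 kJ/min
E: 1660/14.9 = 111 kJ/min
C: 1230/14.8 = 83.1 kJ/min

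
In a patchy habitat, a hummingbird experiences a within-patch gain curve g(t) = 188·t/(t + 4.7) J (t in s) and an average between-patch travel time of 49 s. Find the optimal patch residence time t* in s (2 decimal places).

15.18 s

By the marginal value theorem, leave when the instantaneous gain rate g'(t) equals the habitat-wide average g(t)/(T + t).
g'(t) = 188·4.7/(t + 4.7)². Setting 188·4.7/(t+4.7)² = 188t/[(t+4.7)(49+t)] gives 4.7(49+t) = t(t+4.7), so t² = 4.7×49 = 230.3.
t* = √230.3 = 15.18 s.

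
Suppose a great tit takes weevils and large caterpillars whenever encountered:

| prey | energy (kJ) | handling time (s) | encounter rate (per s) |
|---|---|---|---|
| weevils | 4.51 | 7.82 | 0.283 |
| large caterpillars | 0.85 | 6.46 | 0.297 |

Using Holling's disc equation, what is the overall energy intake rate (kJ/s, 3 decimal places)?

R = Σλ_iE_i / (1 + Σλ_ih_i)
Numerator: 0.283×4.51 + 0.297×0.85 = 1.529
Denominator: 1 + 0.283×7.82 + 0.297×6.46 = 5.132
R = 1.529/5.132 = 0.2979 kJ/s

0.298 kJ/s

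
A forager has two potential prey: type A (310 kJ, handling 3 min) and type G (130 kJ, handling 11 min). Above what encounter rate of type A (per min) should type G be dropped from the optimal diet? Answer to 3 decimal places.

The zero-one rule: include type G iff E₂/h₂ > λE₁/(1+λh₁). Equality gives the switch point.
λE₁h₂ = E₂ + λE₂h₁ ⇒ λ = E₂/(E₁h₂ − E₂h₁) = 130/(3410 − 390) = 0.04305 per min.

0.043 per min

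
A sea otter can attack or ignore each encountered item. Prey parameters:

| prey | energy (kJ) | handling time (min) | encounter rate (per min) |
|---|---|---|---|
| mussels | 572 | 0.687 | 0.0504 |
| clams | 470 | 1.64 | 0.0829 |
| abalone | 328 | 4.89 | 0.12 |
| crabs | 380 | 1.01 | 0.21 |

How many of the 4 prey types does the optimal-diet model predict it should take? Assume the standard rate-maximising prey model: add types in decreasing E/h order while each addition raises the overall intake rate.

3

Rank by E/h (kJ/min): mussels 833, crabs 376, clams 287, abalone 67.1. Include each in turn until the next type's E/h falls below the running intake rate.
Rate on top 1: 27.86. crabs: 376 > 27.86 → include.
Rate on top 2: 87.13. clams: 287 > 87.13 → include.
Rate on top 3: 106.7. abalone: 67.1 < 106.7 → exclude; stop.
Optimal diet: mussels, crabs, clams — 3 of 4 types.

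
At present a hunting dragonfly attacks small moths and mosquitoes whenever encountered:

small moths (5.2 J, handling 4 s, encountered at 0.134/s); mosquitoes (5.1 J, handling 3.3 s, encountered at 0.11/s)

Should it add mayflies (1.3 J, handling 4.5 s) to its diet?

No

Intake rate on the current diet: R = (0.134×5.2 + 0.11×5.1) / (1 + 0.134×4 + 0.11×3.3) = 1.258/1.899 = 0.6623 J/s.
Profitability of mayflies: 1.3/4.5 = 0.2889 J/s.
Since 0.2889 < R, time spent handling mayflies is better spent searching.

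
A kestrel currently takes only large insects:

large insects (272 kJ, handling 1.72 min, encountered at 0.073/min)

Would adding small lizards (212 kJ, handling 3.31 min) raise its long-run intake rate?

Current rate: (0.073×272)/(1 + 0.073×1.72) = 17.64 kJ/min.
small lizards: E/h = 212/3.31 = 64.05 kJ/min.
Since 64.05 > R, including small lizards increases the long-run rate.

Yes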